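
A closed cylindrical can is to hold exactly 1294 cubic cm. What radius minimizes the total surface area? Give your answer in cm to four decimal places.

With radius r and height h, πr²h = 1294 so h = 1294/(πr²), and S(r) = 2πr² + 2πrh = 2πr² + 2·1294/r.
S'(r) = 4πr − 2·1294/r² = 0 ⇒ r³ = 1294/(2π), so r ≈ 5.9054 and h = 2r ≈ 11.8109.
S''(r) = 4π + 4·1294/r³ > 0, so this is the minimum; S ≈ 657.3612.

5.9054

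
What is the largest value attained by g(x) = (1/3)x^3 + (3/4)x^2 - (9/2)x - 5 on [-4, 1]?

g'(x) = x^2 + (3/2)x - 9/2, whose only zero in [-4, 1] is x = -3.
Candidates: g(-4) = 11/3, g(-3) = 25/4, g(1) = -101/12.
Hence the absolute maximum is 25/4 at x = -3.

25/4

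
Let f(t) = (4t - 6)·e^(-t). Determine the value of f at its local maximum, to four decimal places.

By the product rule, f'(t) = (-4t + 10)·e^(-t). Since e^(-t) > 0, the only critical point is t = 5/2.
f''(5/2) has the same sign as -4 < 0, so this is a local maximum.
f(5/2) = (4)·e^(-5/2) ≈ 0.3283.

0.3283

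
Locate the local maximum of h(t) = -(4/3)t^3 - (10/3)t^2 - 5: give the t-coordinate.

0

h'(t) = -4t^2 - (20/3)t = 0 at t = -5/3, 0.
h''(t) = -8t - 20/3. h''(-5/3) = 20/3 > 0 ⇒ local minimum; h''(0) = -20/3 < 0 ⇒ local maximum.
So the local maximum value is h(0) = -5.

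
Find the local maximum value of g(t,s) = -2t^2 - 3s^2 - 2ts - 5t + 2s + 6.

∂g/∂t = -4t - 2s - 5 = 0 and ∂g/∂s = -2t - 6s + 2 = 0, so (t, s) = (-17/10, 9/10).
The Hessian has g_{tt} = -4, g_{ss} = -6, g_{ts} = -2, giving D = 20 > 0 with g_{tt} < 0, so the point is a local maximum.
g(-17/10, 9/10) = 223/20.

223/20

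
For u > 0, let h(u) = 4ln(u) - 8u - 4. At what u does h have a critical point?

1/2

h'(u) = 4/u − 8 = 0 gives u = 1/2.
h''(u) = -4/u², which is negative for u > 0, so this is a local maximum.
h(1/2) = 4·ln(1/2) - 4 - 4 ≈ -10.7726.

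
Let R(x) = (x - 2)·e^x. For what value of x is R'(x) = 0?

1

By the product rule, R'(x) = (x - 1)·e^x. Since e^x > 0, the only critical point is x = 1.
R''(1) has the same sign as 1 > 0, so this is a local minimum.
R(1) = (-1)·e^(1) ≈ -2.7183.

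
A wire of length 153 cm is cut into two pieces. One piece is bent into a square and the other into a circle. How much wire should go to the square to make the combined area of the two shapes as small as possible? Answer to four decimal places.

Let x be the length used for the square. Square side x/4; circle radius (153−x)/(2π).
A(x) = (x/4)² + π·((153−x)/(2π))² = x²/16 + (153−x)²/(4π) for 0 ≤ x ≤ 153. A'(x) = x/8 − (153−x)/(2π) = 0 gives x = 4·153/(π+4) ≈ 85.6952.
A'' = 1/8 + 1/(2π) > 0, so this gives the minimum combined area; x ≈ 85.6952 cm to the square.

85.6952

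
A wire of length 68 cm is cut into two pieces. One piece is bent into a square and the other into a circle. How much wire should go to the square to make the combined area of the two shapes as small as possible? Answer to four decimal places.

Let x be the length used for the square. Square side x/4; circle radius (68−x)/(2π).
A(x) = (x/4)² + π·((68−x)/(2π))² = x²/16 + (68−x)²/(4π) for 0 ≤ x ≤ 68. A'(x) = x/8 − (68−x)/(2π) = 0 gives x = 4·68/(π+4) ≈ 38.0867.
A'' = 1/8 + 1/(2π) > 0, so this gives the minimum combined area; x ≈ 38.0867 cm to the square.

38.0867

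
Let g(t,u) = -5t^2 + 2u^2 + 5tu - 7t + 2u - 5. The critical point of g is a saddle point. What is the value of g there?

-177/65

∂g/∂t = -10t + 5u - 7 = 0 and ∂g/∂u = 5t + 4u + 2 = 0, so (t, u) = (-38/65, 3/13).
The Hessian has g_{tt} = -10, g_{uu} = 4, g_{tu} = 5, giving D = -65 < 0, so the point is a saddle point.
g(-38/65, 3/13) = -177/65.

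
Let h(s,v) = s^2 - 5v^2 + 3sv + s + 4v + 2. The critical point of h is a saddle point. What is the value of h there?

∂h/∂s = 2s + 3v + 1 = 0 and ∂h/∂v = 3s - 10v + 4 = 0, so (s, v) = (-22/29, 5/29).
The Hessian has h_{ss} = 2, h_{vv} = -10, h_{sv} = 3, giving D = -29 < 0, so the point is a saddle point.
h(-22/29, 5/29) = 57/29.

57/29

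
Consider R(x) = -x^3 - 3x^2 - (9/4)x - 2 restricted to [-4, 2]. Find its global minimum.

-53/2

R'(x) = -3x^2 - 6x - 9/4, which vanishes at x = -3/2 and x = -1/2.
Candidates: R(-4) = 23, R(-3/2) = -2, R(-1/2) = -3/2, R(2) = -53/2.
The minimum over the interval is -53/2, attained at x = 2.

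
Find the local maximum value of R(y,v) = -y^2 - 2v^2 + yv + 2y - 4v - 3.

-5/7

∂R/∂y = -2y + v + 2 = 0 and ∂R/∂v = y - 4v - 4 = 0, so (y, v) = (4/7, -6/7).
The Hessian has R_{yy} = -2, R_{vv} = -4, R_{yv} = 1, giving D = 7 > 0 with R_{yy} < 0, so the point is a local maximum.
R(4/7, -6/7) = -5/7.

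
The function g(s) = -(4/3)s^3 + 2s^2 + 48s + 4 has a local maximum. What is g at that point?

g'(s) = -4s^2 + 4s + 48. Setting g'(s) = 0 gives s ∈ {-3, 4}.
Second-derivative test with g''(s) = -8s + 4: g''(-3) = 28 > 0 ⇒ local minimum; g''(4) = -28 < 0 ⇒ local maximum.
So the local maximum value is g(4) = 428/3.

428/3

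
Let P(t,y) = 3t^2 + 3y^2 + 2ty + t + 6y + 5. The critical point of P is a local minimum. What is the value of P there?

∂P/∂t = 6t + 2y + 1 = 0 and ∂P/∂y = 2t + 6y + 6 = 0, so (t, y) = (3/16, -17/16).
The Hessian has P_{tt} = 6, P_{yy} = 6, P_{ty} = 2, giving D = 32 > 0 with P_{tt} > 0, so the point is a local minimum.
P(3/16, -17/16) = 61/32.

61/32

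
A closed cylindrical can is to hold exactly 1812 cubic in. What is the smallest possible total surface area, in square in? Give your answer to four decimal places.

With radius r and height h, πr²h = 1812 so h = 1812/(πr²), and S(r) = 2πr² + 2πrh = 2πr² + 2·1812/r.
S'(r) = 4πr − 2·1812/r² = 0 ⇒ r³ = 1812/(2π), so r ≈ 6.6068 and h = 2r ≈ 13.2136.
S''(r) = 4π + 4·1812/r³ > 0, so this is the minimum; S ≈ 822.7856.

822.7856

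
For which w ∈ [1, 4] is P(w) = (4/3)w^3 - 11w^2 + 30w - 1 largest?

The derivative is 4w^2 - 22w + 30, which vanishes at w = 5/2 and w = 3.
Candidates: P(1) = 58/3,  P(5/2) = 313/12,  P(3) = 26,  P(4) = 85/3.
The maximum over the interval is 85/3, attained at w = 4.

4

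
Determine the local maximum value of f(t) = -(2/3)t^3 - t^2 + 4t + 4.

f'(t) = -2t^2 - 2t + 4. Setting f'(t) = 0 gives t ∈ {-2, 1}.
Since f''(t) = -4t - 2, we get f''(-2) = 6 > 0 ⇒ local minimum; f''(1) = -6 < 0 ⇒ local maximum.
Thus f has its local maximum at t = 1, with value 19/3.

19/3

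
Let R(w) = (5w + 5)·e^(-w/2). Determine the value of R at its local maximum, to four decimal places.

By the product rule, R'(w) = (-(5/2)w + 5/2)·e^(-w/2). Since e^(-w/2) > 0, the only critical point is w = 1.
R''(1) has the same sign as -5/2 < 0, so this is a local maximum.
R(1) = (10)·e^(-1/2) ≈ 6.0653.

6.0653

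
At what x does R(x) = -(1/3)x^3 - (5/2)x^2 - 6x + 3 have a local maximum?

-2

R'(x) = -x^2 - 5x - 6. Setting R'(x) = 0 gives x ∈ {-3, -2}.
R''(x) = -2x - 5. R''(-3) = 1 > 0 ⇒ local minimum; R''(-2) = -1 < 0 ⇒ local maximum.
So the local maximum value is R(-2) = 23/3.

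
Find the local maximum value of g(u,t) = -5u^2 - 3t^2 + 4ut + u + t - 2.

∂g/∂u = -10u + 4t + 1 = 0 and ∂g/∂t = 4u - 6t + 1 = 0, so (u, t) = (5/22, 7/22).
The Hessian has g_{uu} = -10, g_{tt} = -6, g_{ut} = 4, giving D = 44 > 0 with g_{uu} < 0, so the point is a local maximum.
g(5/22, 7/22) = -19/11.

-19/11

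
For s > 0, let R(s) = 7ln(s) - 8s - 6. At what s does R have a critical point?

7/8

R'(s) = 7/s − 8 = 0 gives s = 7/8.
R''(s) = -7/s², which is negative for s > 0, so this is a local maximum.
R(7/8) = 7·ln(7/8) - 7 - 6 ≈ -13.9347.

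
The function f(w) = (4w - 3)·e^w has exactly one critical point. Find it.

-1/4

By the product rule, f'(w) = (4w + 1)·e^w. Since e^w > 0, the only critical point is w = -1/4.
f''(-1/4) has the same sign as 4 > 0, so this is a local minimum.
f(-1/4) = (-4)·e^(-1/4) ≈ -3.1152.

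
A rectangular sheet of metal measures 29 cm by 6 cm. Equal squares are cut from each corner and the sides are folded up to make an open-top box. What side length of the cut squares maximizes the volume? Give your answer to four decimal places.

1.4143

With cut size x, the volume is V(x) = x(29 − 2x)(6 − 2x) for 0 < x < 3.
V'(x) = 12x^2 − 140x + 174. Setting V'(x) = 0 gives x ≈ 1.4143 (the root in (0, 3)).
V''(x) = 24x − 140 is negative there, so this is the maximum; V ≈ 117.3869.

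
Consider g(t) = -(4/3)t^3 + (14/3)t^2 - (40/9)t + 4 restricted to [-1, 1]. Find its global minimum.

The derivative is -4t^2 + (28/3)t - 40/9, whose only zero in [-1, 1] is t = 2/3.
Evaluating at the critical points and endpoints: g(-1) = 130/9,  g(2/3) = 220/81,  g(1) = 26/9.
Hence the absolute minimum is 220/81 at t = 2/3.

220/81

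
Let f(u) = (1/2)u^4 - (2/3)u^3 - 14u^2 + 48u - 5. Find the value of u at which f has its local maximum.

2

f'(u) = 2u^3 - 2u^2 - 28u + 48 = 0 at u = -4, 2, 3.
Second-derivative test with f''(u) = 6u^2 - 4u - 28: f''(-4) = 84 > 0 ⇒ local minimum; f''(2) = -12 < 0 ⇒ local maximum; f''(3) = 14 > 0 ⇒ local minimum.
Thus f has its local maximum at u = 2, with value 113/3.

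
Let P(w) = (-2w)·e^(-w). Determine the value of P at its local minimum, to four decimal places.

Differentiating with the product rule gives P'(w) = (2w - 2)·e^(-w). Since e^(-w) > 0, the only critical point is w = 1.
P''(1) has the same sign as 2 > 0, so this is a local minimum.
P(1) = (-2)·e^(-1) ≈ -0.7358.

-0.7358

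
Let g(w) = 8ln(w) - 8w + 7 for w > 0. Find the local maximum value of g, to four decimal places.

g'(w) = 8/w − 8 = 0 gives w = 1.
g''(w) = -8/w², which is negative for w > 0, so this is a local maximum.
g(1) = 8·ln(1) - 8 + 7 ≈ -1.0000.

-1.0000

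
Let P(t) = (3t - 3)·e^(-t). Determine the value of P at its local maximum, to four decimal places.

0.4060

By the product rule, P'(t) = (-3t + 6)·e^(-t). Since e^(-t) > 0, the only critical point is t = 2.
P''(2) has the same sign as -3 < 0, so this is a local maximum.
P(2) = (3)·e^(-2) ≈ 0.4060.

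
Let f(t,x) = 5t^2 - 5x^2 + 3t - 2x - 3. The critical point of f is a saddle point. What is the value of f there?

∂f/∂t = 10t + 3 = 0 and ∂f/∂x = -10x - 2 = 0, so (t, x) = (-3/10, -1/5).
The Hessian has f_{tt} = 10, f_{xx} = -10, f_{tx} = 0, giving D = -100 < 0, so the point is a saddle point.
f(-3/10, -1/5) = -13/4.

-13/4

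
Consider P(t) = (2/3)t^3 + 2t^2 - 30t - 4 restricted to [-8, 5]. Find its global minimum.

The derivative is 2t^2 + 4t - 30, which vanishes at t = -5 and t = 3.
Compare values at every candidate in [-8, 5]: P(-8) = 68/3,  P(-5) = 338/3,  P(3) = -58,  P(5) = -62/3.
The minimum over the interval is -58, attained at t = 3.

-58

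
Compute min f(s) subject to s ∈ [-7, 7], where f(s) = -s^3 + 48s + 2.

-126

The derivative is -3s^2 + 48, which vanishes at s = -4 and s = 4.
Candidates: f(-7) = 9; f(-4) = -126; f(4) = 130; f(7) = -5.
Hence the absolute minimum is -126 at s = -4.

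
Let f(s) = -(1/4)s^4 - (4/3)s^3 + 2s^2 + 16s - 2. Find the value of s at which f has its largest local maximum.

2

f'(s) = -s^3 - 4s^2 + 4s + 16 = 0 at s = -4, -2, 2.
Since f''(s) = -3s^2 - 8s + 4, we get f''(-4) = -12 < 0 ⇒ local maximum; f''(-2) = 8 > 0 ⇒ local minimum; f''(2) = -24 < 0 ⇒ local maximum.
Thus f has its largest local maximum at s = 2, with value 70/3.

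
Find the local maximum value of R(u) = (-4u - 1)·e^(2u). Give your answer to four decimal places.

0.4463

By the product rule, R'(u) = (-8u - 6)·e^(2u). Since e^(2u) > 0, the only critical point is u = -3/4.
R''(-3/4) has the same sign as -8 < 0, so this is a local maximum.
R(-3/4) = (2)·e^(-3/2) ≈ 0.4463.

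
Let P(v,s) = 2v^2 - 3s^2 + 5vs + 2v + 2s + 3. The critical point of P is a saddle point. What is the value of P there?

123/49

∂P/∂v = 4v + 5s + 2 = 0 and ∂P/∂s = 5v - 6s + 2 = 0, so (v, s) = (-22/49, -2/49).
The Hessian has P_{vv} = 4, P_{ss} = -6, P_{vs} = 5, giving D = -49 < 0, so the point is a saddle point.
P(-22/49, -2/49) = 123/49.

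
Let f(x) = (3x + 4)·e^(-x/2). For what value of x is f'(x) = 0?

2/3

f'(x) = 3·e^(-x/2) + (3x + 4)·(-1/2)·e^(-x/2) = (-(3/2)x + 1)·e^(-x/2). Since e^(-x/2) > 0, the only critical point is x = 2/3.
f''(2/3) has the same sign as -3/2 < 0, so this is a local maximum.
f(2/3) = (6)·e^(-1/3) ≈ 4.2992.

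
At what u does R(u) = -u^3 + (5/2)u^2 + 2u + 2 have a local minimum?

Critical points: R'(u) = -3u^2 + 5u + 2 vanishes at u = -1/3, 2.
R''(u) = -6u + 5. R''(-1/3) = 7 > 0 ⇒ local minimum; R''(2) = -7 < 0 ⇒ local maximum.
Thus R has its local minimum at u = -1/3, with value 89/54.

-1/3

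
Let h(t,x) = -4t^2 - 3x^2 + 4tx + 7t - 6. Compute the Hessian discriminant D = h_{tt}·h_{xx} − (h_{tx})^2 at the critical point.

∂h/∂t = -8t + 4x + 7 = 0 and ∂h/∂x = 4t - 6x = 0, so (t, x) = (21/16, 7/8).
The Hessian has h_{tt} = -8, h_{xx} = -6, h_{tx} = 4, giving D = 32 > 0 with h_{tt} < 0, so the point is a local maximum.
D = (-8)·(-6) − (4)^2 = 32.

32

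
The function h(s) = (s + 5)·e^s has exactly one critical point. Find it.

By the product rule, h'(s) = (s + 6)·e^s. Since e^s > 0, the only critical point is s = -6.
h''(-6) has the same sign as 1 > 0, so this is a local minimum.
h(-6) = (-1)·e^(-6) ≈ -0.0025.

-6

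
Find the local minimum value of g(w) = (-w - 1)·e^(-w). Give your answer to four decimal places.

-1.0000

g'(w) = (-1)·e^(-w) + (-w - 1)·(-1)·e^(-w) = (w)·e^(-w). Since e^(-w) > 0, the only critical point is w = 0.
g''(0) has the same sign as 1 > 0, so this is a local minimum.
g(0) = (-1)·e^(0) ≈ -1.0000.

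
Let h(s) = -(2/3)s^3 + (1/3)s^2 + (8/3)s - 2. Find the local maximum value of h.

h'(s) = -2s^2 + (2/3)s + 8/3 = 0 at s = -1, 4/3.
Since h''(s) = -4s + 2/3, we get h''(-1) = 14/3 > 0 ⇒ local minimum; h''(4/3) = -14/3 < 0 ⇒ local maximum.
The local maximum is h(4/3) = 46/81.

46/81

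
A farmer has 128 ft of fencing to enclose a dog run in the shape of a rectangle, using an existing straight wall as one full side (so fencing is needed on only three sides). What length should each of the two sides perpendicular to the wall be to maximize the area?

32

Let the sides perpendicular to the wall have length x and the parallel side y, so 2x + y = 128 and the area is A = xy = x(128 − 2x).
A'(x) = 128 − 4x = 0 gives x = 32, and A''(x) = −4 < 0 confirms a maximum.
Then y = 128 − 2·32 = 64 and A = 2048.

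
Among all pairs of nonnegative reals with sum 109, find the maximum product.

With x + y = 109, the product is P(x) = x(109 − x).
P'(x) = 109 − 2x = 0 gives x = 109/2; P'' = −2 < 0, so this is the maximum.
P = 109/2·109/2 = 11881/4.

11881/4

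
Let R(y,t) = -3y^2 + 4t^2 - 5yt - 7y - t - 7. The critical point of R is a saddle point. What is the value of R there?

∂R/∂y = -6y - 5t - 7 = 0 and ∂R/∂t = -5y + 8t - 1 = 0, so (y, t) = (-61/73, -29/73).
The Hessian has R_{yy} = -6, R_{tt} = 8, R_{yt} = -5, giving D = -73 < 0, so the point is a saddle point.
R(-61/73, -29/73) = -283/73.

-283/73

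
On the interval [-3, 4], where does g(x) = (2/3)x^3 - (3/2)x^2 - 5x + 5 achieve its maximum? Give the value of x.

-1

g'(x) = 2x^2 - 3x - 5, which vanishes at x = -1 and x = 5/2.
Candidates: g(-3) = -23/2,  g(-1) = 47/6,  g(5/2) = -155/24,  g(4) = 11/3.
The maximum over the interval is 47/6, attained at x = -1.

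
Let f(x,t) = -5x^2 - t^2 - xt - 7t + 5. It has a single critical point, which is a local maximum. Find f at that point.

340/19

∂f/∂x = -10x - t = 0 and ∂f/∂t = -x - 2t - 7 = 0, so (x, t) = (7/19, -70/19).
The Hessian has f_{xx} = -10, f_{tt} = -2, f_{xt} = -1, giving D = 19 > 0 with f_{xx} < 0, so the point is a local maximum.
f(7/19, -70/19) = 340/19.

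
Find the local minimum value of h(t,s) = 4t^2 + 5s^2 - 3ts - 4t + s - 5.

∂h/∂t = 8t - 3s - 4 = 0 and ∂h/∂s = -3t + 10s + 1 = 0, so (t, s) = (37/71, 4/71).
The Hessian has h_{tt} = 8, h_{ss} = 10, h_{ts} = -3, giving D = 71 > 0 with h_{tt} > 0, so the point is a local minimum.
h(37/71, 4/71) = -427/71.

-427/71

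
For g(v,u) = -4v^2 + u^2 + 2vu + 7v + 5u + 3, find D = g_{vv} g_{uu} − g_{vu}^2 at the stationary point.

-20

∂g/∂v = -8v + 2u + 7 = 0 and ∂g/∂u = 2v + 2u + 5 = 0, so (v, u) = (1/5, -27/10).
The Hessian has g_{vv} = -8, g_{uu} = 2, g_{vu} = 2, giving D = -20 < 0, so the point is a saddle point.
D = (-8)·(2) − (2)^2 = -20.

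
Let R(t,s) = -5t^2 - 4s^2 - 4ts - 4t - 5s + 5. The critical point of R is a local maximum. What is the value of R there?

∂R/∂t = -10t - 4s - 4 = 0 and ∂R/∂s = -4t - 8s - 5 = 0, so (t, s) = (-3/16, -17/32).
The Hessian has R_{tt} = -10, R_{ss} = -8, R_{ts} = -4, giving D = 64 > 0 with R_{tt} < 0, so the point is a local maximum.
R(-3/16, -17/32) = 429/64.

429/64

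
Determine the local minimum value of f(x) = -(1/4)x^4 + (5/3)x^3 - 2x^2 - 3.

f'(x) = -x^3 + 5x^2 - 4x = 0 at x = 0, 1, 4.
Since f''(x) = -3x^2 + 10x - 4, we get f''(0) = -4 < 0 ⇒ local maximum; f''(1) = 3 > 0 ⇒ local minimum; f''(4) = -12 < 0 ⇒ local maximum.
The local minimum is f(1) = -43/12.

-43/12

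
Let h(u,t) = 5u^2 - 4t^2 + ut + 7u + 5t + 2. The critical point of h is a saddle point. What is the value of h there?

∂h/∂u = 10u + t + 7 = 0 and ∂h/∂t = u - 8t + 5 = 0, so (u, t) = (-61/81, 43/81).
The Hessian has h_{uu} = 10, h_{tt} = -8, h_{ut} = 1, giving D = -81 < 0, so the point is a saddle point.
h(-61/81, 43/81) = 56/81.

56/81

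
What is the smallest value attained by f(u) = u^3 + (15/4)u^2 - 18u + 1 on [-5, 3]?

-227/16

f'(u) = 3u^2 + (15/2)u - 18, which vanishes at u = -4 and u = 3/2.
Candidates: f(-5) = 239/4,  f(-4) = 69,  f(3/2) = -227/16,  f(3) = 31/4.
The minimum over the interval is -227/16, attained at u = 3/2.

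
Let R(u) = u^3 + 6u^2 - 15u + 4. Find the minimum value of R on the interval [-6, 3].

Differentiating, R'(u) = 3u^2 + 12u - 15; which vanishes at u = -5 and u = 1.
Candidates: R(-6) = 94,  R(-5) = 104,  R(1) = -4,  R(3) = 40.
The minimum over the interval is -4, attained at u = 1.

-4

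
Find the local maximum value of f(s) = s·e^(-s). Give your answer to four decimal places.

0.3679

Differentiating with the product rule gives f'(s) = (-s + 1)·e^(-s). Since e^(-s) > 0, the only critical point is s = 1.
f''(1) has the same sign as -1 < 0, so this is a local maximum.
f(1) = (1)·e^(-1) ≈ 0.3679.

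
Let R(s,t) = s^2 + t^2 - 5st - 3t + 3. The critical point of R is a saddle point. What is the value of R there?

∂R/∂s = 2s - 5t = 0 and ∂R/∂t = -5s + 2t - 3 = 0, so (s, t) = (-5/7, -2/7).
The Hessian has R_{ss} = 2, R_{tt} = 2, R_{st} = -5, giving D = -21 < 0, so the point is a saddle point.
R(-5/7, -2/7) = 24/7.

24/7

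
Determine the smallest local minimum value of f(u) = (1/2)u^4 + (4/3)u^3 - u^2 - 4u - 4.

Critical points: f'(u) = 2u^3 + 4u^2 - 2u - 4 vanishes at u = -2, -1, 1.
f''(u) = 6u^2 + 8u - 2. f''(-2) = 6 > 0 ⇒ local minimum; f''(-1) = -4 < 0 ⇒ local maximum; f''(1) = 12 > 0 ⇒ local minimum.
So the smallest local minimum value is f(1) = -43/6.

-43/6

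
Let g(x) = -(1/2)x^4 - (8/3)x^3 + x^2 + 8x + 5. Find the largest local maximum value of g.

Critical points: g'(x) = -2x^3 - 8x^2 + 2x + 8 vanishes at x = -4, -1, 1.
g''(x) = -6x^2 - 16x + 2. g''(-4) = -30 < 0 ⇒ local maximum; g''(-1) = 12 > 0 ⇒ local minimum; g''(1) = -20 < 0 ⇒ local maximum.
So the largest local maximum value is g(-4) = 95/3.

95/3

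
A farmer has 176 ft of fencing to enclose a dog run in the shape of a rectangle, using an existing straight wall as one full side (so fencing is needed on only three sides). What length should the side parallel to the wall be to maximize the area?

Let the sides perpendicular to the wall have length x and the parallel side y, so 2x + y = 176 and the area is A = xy = x(176 − 2x).
A'(x) = 176 − 4x = 0 gives x = 44, and A''(x) = −4 < 0 confirms a maximum.
Then y = 176 − 2·44 = 88 and A = 3872.

88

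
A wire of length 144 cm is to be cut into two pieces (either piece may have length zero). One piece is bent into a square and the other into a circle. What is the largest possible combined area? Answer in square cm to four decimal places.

1650.1184

Let x be the length used for the square. Square side x/4; circle radius (144−x)/(2π).
A(x) = (x/4)² + π·((144−x)/(2π))² = x²/16 + (144−x)²/(4π) for 0 ≤ x ≤ 144. A'(x) = x/8 − (144−x)/(2π) = 0 gives x = 4·144/(π+4) ≈ 80.6543.
A'' > 0, so the interior critical point is a minimum; the maximum is at an endpoint. A(0) = 1650.1184 and A(144) = 1296.0000, so the largest area is 1650.1184.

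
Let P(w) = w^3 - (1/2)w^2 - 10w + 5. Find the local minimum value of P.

P'(w) = 3w^2 - w - 10. Setting P'(w) = 0 gives w ∈ {-5/3, 2}.
Since P''(w) = 6w - 1, we get P''(-5/3) = -11 < 0 ⇒ local maximum; P''(2) = 11 > 0 ⇒ local minimum.
So the local minimum value is P(2) = -9.

-9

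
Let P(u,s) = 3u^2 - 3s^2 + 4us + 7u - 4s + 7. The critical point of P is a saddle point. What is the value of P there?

29/4

∂P/∂u = 6u + 4s + 7 = 0 and ∂P/∂s = 4u - 6s - 4 = 0, so (u, s) = (-1/2, -1).
The Hessian has P_{uu} = 6, P_{ss} = -6, P_{us} = 4, giving D = -52 < 0, so the point is a saddle point.
P(-1/2, -1) = 29/4.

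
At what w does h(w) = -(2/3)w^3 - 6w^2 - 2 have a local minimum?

-6

Critical points: h'(w) = -2w^2 - 12w vanishes at w = -6, 0.
h''(w) = -4w - 12. h''(-6) = 12 > 0 ⇒ local minimum; h''(0) = -12 < 0 ⇒ local maximum.
Thus h has its local minimum at w = -6, with value -74.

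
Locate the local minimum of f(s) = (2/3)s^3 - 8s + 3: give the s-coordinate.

2

f'(s) = 2s^2 - 8. Setting f'(s) = 0 gives s ∈ {-2, 2}.
Since f''(s) = 4s, we get f''(-2) = -8 < 0 ⇒ local maximum; f''(2) = 8 > 0 ⇒ local minimum.
Thus f has its local minimum at s = 2, with value -23/3.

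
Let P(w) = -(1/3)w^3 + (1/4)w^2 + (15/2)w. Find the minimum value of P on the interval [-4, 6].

-18

The derivative is -w^2 + (1/2)w + 15/2, which vanishes at w = -5/2 and w = 3.
Evaluating at the critical points and endpoints: P(-4) = -14/3; P(-5/2) = -575/48; P(3) = 63/4; P(6) = -18.
So the minimum is P(6) = -18.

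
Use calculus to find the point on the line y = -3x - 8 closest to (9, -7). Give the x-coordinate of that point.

Minimize D(x)^2 = (x - 9)^2 + (-3x - 1)^2.
d/dx[D^2] = 2(x - 9) + 2·(-3)·(-3x - 1) = 0 ⇒ x = 3/5.
Then y = -49/5 and the distance is √(392/5) ≈ 8.8544.

3/5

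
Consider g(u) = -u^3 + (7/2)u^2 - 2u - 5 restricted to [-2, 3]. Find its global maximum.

21

g'(u) = -3u^2 + 7u - 2, which vanishes at u = 1/3 and u = 2.
Compare values at every candidate in [-2, 3]: g(-2) = 21, g(1/3) = -287/54, g(2) = -3, g(3) = -13/2.
So the maximum is g(-2) = 21.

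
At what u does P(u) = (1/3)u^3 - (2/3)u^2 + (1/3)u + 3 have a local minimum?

P'(u) = u^2 - (4/3)u + 1/3 = 0 at u = 1/3, 1.
P''(u) = 2u - 4/3. P''(1/3) = -2/3 < 0 ⇒ local maximum; P''(1) = 2/3 > 0 ⇒ local minimum.
Thus P has its local minimum at u = 1, with value 3.

1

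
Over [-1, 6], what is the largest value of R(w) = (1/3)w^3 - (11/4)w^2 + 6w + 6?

15

The derivative is w^2 - (11/2)w + 6, which vanishes at w = 3/2 and w = 4.
Evaluating at the critical points and endpoints: R(-1) = -37/12; R(3/2) = 159/16; R(4) = 22/3; R(6) = 15.
So the maximum is R(6) = 15.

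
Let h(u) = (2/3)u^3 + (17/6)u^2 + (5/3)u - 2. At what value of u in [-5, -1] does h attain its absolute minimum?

The derivative is 2u^2 + (17/3)u + 5/3, whose only zero in [-5, -1] is u = -5/2.
Evaluating at the critical points and endpoints: h(-5) = -137/6,  h(-5/2) = 9/8,  h(-1) = -3/2.
Hence the absolute minimum is -137/6 at u = -5.

-5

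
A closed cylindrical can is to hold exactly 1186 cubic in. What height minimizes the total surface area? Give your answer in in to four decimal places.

With radius r and height h, πr²h = 1186 so h = 1186/(πr²), and S(r) = 2πr² + 2πrh = 2πr² + 2·1186/r.
S'(r) = 4πr − 2·1186/r² = 0 ⇒ r³ = 1186/(2π), so r ≈ 5.7363 and h = 2r ≈ 11.4727.
S''(r) = 4π + 4·1186/r³ > 0, so this is the minimum; S ≈ 620.2560.

11.4727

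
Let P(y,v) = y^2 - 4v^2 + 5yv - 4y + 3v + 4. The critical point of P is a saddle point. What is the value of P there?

169/41

∂P/∂y = 2y + 5v - 4 = 0 and ∂P/∂v = 5y - 8v + 3 = 0, so (y, v) = (17/41, 26/41).
The Hessian has P_{yy} = 2, P_{vv} = -8, P_{yv} = 5, giving D = -41 < 0, so the point is a saddle point.
P(17/41, 26/41) = 169/41.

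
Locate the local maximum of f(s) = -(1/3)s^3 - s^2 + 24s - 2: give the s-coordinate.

Critical points: f'(s) = -s^2 - 2s + 24 vanishes at s = -6, 4.
Since f''(s) = -2s - 2, we get f''(-6) = 10 > 0 ⇒ local minimum; f''(4) = -10 < 0 ⇒ local maximum.
So the local maximum value is f(4) = 170/3.

4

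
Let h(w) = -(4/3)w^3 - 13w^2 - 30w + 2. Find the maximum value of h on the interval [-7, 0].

97/3

Differentiating, h'(w) = -4w^2 - 26w - 30; which vanishes at w = -5 and w = -3/2.
Compare values at every candidate in [-7, 0]: h(-7) = 97/3,  h(-5) = -19/3,  h(-3/2) = 89/4,  h(0) = 2.
Hence the absolute maximum is 97/3 at w = -7.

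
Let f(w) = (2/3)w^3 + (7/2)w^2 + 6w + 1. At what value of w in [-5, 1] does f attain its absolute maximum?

1

Differentiating, f'(w) = 2w^2 + 7w + 6; which vanishes at w = -2 and w = -3/2.
Compare values at every candidate in [-5, 1]: f(-5) = -149/6,  f(-2) = -7/3,  f(-3/2) = -19/8,  f(1) = 67/6.
Hence the absolute maximum is 67/6 at w = 1.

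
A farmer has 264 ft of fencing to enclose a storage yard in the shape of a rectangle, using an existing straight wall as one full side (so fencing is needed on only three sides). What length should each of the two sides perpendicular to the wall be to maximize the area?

Let the sides perpendicular to the wall have length x and the parallel side y, so 2x + y = 264 and the area is A = xy = x(264 − 2x).
A'(x) = 264 − 4x = 0 gives x = 66, and A''(x) = −4 < 0 confirms a maximum.
Then y = 264 − 2·66 = 132 and A = 8712.

66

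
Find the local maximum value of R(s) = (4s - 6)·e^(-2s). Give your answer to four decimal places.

0.0366

Differentiating with the product rule gives R'(s) = (-8s + 16)·e^(-2s). Since e^(-2s) > 0, the only critical point is s = 2.
R''(2) has the same sign as -8 < 0, so this is a local maximum.
R(2) = (2)·e^(-4) ≈ 0.0366.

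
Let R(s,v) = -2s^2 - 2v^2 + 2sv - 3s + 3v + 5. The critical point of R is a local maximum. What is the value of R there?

∂R/∂s = -4s + 2v - 3 = 0 and ∂R/∂v = 2s - 4v + 3 = 0, so (s, v) = (-1/2, 1/2).
The Hessian has R_{ss} = -4, R_{vv} = -4, R_{sv} = 2, giving D = 12 > 0 with R_{ss} < 0, so the point is a local maximum.
R(-1/2, 1/2) = 13/2.

13/2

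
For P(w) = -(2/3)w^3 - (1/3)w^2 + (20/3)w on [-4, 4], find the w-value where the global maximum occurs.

-4

The derivative is -2w^2 - (2/3)w + 20/3, which vanishes at w = -2 and w = 5/3.
Compare values at every candidate in [-4, 4]: P(-4) = 32/3; P(-2) = -28/3; P(5/3) = 575/81; P(4) = -64/3.
So the maximum is P(-4) = 32/3.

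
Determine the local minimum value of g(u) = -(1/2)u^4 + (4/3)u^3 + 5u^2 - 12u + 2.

g'(u) = -2u^3 + 4u^2 + 10u - 12. Setting g'(u) = 0 gives u ∈ {-2, 1, 3}.
Since g''(u) = -6u^2 + 8u + 10, we get g''(-2) = -30 < 0 ⇒ local maximum; g''(1) = 12 > 0 ⇒ local minimum; g''(3) = -20 < 0 ⇒ local maximum.
So the local minimum value is g(1) = -25/6.

-25/6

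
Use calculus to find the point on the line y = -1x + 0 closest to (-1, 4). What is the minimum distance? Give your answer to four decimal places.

Minimize D(x)^2 = (x + 1)^2 + (-x - 4)^2.
d/dx[D^2] = 2(x + 1) + 2·(-1)·(-x - 4) = 0 ⇒ x = -5/2.
Then y = 5/2 and the distance is √(9/2) ≈ 2.1213.

2.1213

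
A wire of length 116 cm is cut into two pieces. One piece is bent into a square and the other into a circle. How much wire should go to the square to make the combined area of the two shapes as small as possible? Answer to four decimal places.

64.9715

Let x be the length used for the square. Square side x/4; circle radius (116−x)/(2π).
A(x) = (x/4)² + π·((116−x)/(2π))² = x²/16 + (116−x)²/(4π) for 0 ≤ x ≤ 116. A'(x) = x/8 − (116−x)/(2π) = 0 gives x = 4·116/(π+4) ≈ 64.9715.
A'' = 1/8 + 1/(2π) > 0, so this gives the minimum combined area; x ≈ 64.9715 cm to the square.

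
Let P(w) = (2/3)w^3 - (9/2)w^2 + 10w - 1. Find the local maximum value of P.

P'(w) = 2w^2 - 9w + 10 = 0 at w = 2, 5/2.
Second-derivative test with P''(w) = 4w - 9: P''(2) = -1 < 0 ⇒ local maximum; P''(5/2) = 1 > 0 ⇒ local minimum.
Thus P has its local maximum at w = 2, with value 19/3.

19/3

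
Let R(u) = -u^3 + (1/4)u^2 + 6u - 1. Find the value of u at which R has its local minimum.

Critical points: R'(u) = -3u^2 + (1/2)u + 6 vanishes at u = -4/3, 3/2.
R''(u) = -6u + 1/2. R''(-4/3) = 17/2 > 0 ⇒ local minimum; R''(3/2) = -17/2 < 0 ⇒ local maximum.
So the local minimum value is R(-4/3) = -167/27.

-4/3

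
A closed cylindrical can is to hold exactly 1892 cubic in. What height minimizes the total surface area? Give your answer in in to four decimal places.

With radius r and height h, πr²h = 1892 so h = 1892/(πr²), and S(r) = 2πr² + 2πrh = 2πr² + 2·1892/r.
S'(r) = 4πr − 2·1892/r² = 0 ⇒ r³ = 1892/(2π), so r ≈ 6.7027 and h = 2r ≈ 13.4053.
S''(r) = 4π + 4·1892/r³ > 0, so this is the minimum; S ≈ 846.8282.

13.4053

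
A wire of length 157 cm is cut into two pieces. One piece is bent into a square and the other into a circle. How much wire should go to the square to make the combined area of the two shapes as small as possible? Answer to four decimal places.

Let x be the length used for the square. Square side x/4; circle radius (157−x)/(2π).
A(x) = (x/4)² + π·((157−x)/(2π))² = x²/16 + (157−x)²/(4π) for 0 ≤ x ≤ 157. A'(x) = x/8 − (157−x)/(2π) = 0 gives x = 4·157/(π+4) ≈ 87.9356.
A'' = 1/8 + 1/(2π) > 0, so this gives the minimum combined area; x ≈ 87.9356 cm to the square.

87.9356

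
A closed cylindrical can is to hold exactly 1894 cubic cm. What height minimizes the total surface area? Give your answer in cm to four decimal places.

13.4100

With radius r and height h, πr²h = 1894 so h = 1894/(πr²), and S(r) = 2πr² + 2πrh = 2πr² + 2·1894/r.
S'(r) = 4πr − 2·1894/r² = 0 ⇒ r³ = 1894/(2π), so r ≈ 6.7050 and h = 2r ≈ 13.4100.
S''(r) = 4π + 4·1894/r³ > 0, so this is the minimum; S ≈ 847.4248.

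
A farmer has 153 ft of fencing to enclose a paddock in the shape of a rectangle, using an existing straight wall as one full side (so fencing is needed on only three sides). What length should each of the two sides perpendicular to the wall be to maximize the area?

Let the sides perpendicular to the wall have length x and the parallel side y, so 2x + y = 153 and the area is A = xy = x(153 − 2x).
A'(x) = 153 − 4x = 0 gives x = 153/4, and A''(x) = −4 < 0 confirms a maximum.
Then y = 153 − 2·153/4 = 153/2 and A = 23409/8.

153/4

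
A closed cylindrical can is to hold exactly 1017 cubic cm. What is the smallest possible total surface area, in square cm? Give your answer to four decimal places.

With radius r and height h, πr²h = 1017 so h = 1017/(πr²), and S(r) = 2πr² + 2πrh = 2πr² + 2·1017/r.
S'(r) = 4πr − 2·1017/r² = 0 ⇒ r³ = 1017/(2π), so r ≈ 5.4498 and h = 2r ≈ 10.8996.
S''(r) = 4π + 4·1017/r³ > 0, so this is the minimum; S ≈ 559.8373.

559.8373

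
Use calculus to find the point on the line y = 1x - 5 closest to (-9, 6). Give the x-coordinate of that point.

Minimize D(x)^2 = (x + 9)^2 + (x - 11)^2.
d/dx[D^2] = 2(x + 9) + 2·1·(x - 11) = 0 ⇒ x = 1.
Then y = -4 and the distance is √(200) ≈ 14.1421.

1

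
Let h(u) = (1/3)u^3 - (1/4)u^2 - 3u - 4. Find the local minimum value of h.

Critical points: h'(u) = u^2 - (1/2)u - 3 vanishes at u = -3/2, 2.
h''(u) = 2u - 1/2. h''(-3/2) = -7/2 < 0 ⇒ local maximum; h''(2) = 7/2 > 0 ⇒ local minimum.
So the local minimum value is h(2) = -25/3.

-25/3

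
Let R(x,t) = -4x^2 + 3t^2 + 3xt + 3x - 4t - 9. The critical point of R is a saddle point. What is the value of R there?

∂R/∂x = -8x + 3t + 3 = 0 and ∂R/∂t = 3x + 6t - 4 = 0, so (x, t) = (10/19, 23/57).
The Hessian has R_{xx} = -8, R_{tt} = 6, R_{xt} = 3, giving D = -57 < 0, so the point is a saddle point.
R(10/19, 23/57) = -514/57.

-514/57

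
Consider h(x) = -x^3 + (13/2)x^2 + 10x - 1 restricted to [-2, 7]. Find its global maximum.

h'(x) = -3x^2 + 13x + 10, which vanishes at x = -2/3 and x = 5.
Candidates: h(-2) = 13, h(-2/3) = -121/27, h(5) = 173/2, h(7) = 89/2.
The maximum over the interval is 173/2, attained at x = 5.

173/2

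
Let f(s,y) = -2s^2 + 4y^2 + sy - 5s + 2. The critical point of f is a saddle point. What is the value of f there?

166/33

∂f/∂s = -4s + y - 5 = 0 and ∂f/∂y = s + 8y = 0, so (s, y) = (-40/33, 5/33).
The Hessian has f_{ss} = -4, f_{yy} = 8, f_{sy} = 1, giving D = -33 < 0, so the point is a saddle point.
f(-40/33, 5/33) = 166/33.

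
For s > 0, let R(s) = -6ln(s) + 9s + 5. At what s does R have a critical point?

R'(s) = -6/s + 9 = 0 gives s = 2/3.
R''(s) = 6/s², which is positive for s > 0, so this is a local minimum.
R(2/3) = -6·ln(2/3) + 6 + 5 ≈ 13.4328.

2/3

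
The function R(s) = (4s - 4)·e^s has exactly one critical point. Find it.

Differentiating with the product rule gives R'(s) = (4s)·e^s. Since e^s > 0, the only critical point is s = 0.
R''(0) has the same sign as 4 > 0, so this is a local minimum.
R(0) = (-4)·e^(0) ≈ -4.0000.

0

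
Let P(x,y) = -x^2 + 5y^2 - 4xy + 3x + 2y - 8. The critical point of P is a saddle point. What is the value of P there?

-223/36

∂P/∂x = -2x - 4y + 3 = 0 and ∂P/∂y = -4x + 10y + 2 = 0, so (x, y) = (19/18, 2/9).
The Hessian has P_{xx} = -2, P_{yy} = 10, P_{xy} = -4, giving D = -36 < 0, so the point is a saddle point.
P(19/18, 2/9) = -223/36.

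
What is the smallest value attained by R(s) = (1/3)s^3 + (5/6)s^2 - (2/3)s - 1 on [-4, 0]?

-19/3

Differentiating, R'(s) = s^2 + (5/3)s - 2/3; whose only zero in [-4, 0] is s = -2.
Compare values at every candidate in [-4, 0]: R(-4) = -19/3; R(-2) = 1; R(0) = -1.
Hence the absolute minimum is -19/3 at s = -4.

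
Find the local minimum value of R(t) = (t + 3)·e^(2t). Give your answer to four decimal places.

-0.0005

Differentiating with the product rule gives R'(t) = (2t + 7)·e^(2t). Since e^(2t) > 0, the only critical point is t = -7/2.
R''(-7/2) has the same sign as 2 > 0, so this is a local minimum.
R(-7/2) = (-1/2)·e^(-7) ≈ -0.0005.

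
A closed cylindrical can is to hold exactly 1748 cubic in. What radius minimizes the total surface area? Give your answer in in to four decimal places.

With radius r and height h, πr²h = 1748 so h = 1748/(πr²), and S(r) = 2πr² + 2πrh = 2πr² + 2·1748/r.
S'(r) = 4πr − 2·1748/r² = 0 ⇒ r³ = 1748/(2π), so r ≈ 6.5281 and h = 2r ≈ 13.0562.
S''(r) = 4π + 4·1748/r³ > 0, so this is the minimum; S ≈ 803.2958.

6.5281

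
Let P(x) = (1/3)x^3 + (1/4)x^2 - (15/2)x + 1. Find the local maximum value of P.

67/4

P'(x) = x^2 + (1/2)x - 15/2 = 0 at x = -3, 5/2.
Second-derivative test with P''(x) = 2x + 1/2: P''(-3) = -11/2 < 0 ⇒ local maximum; P''(5/2) = 11/2 > 0 ⇒ local minimum.
Thus P has its local maximum at x = -3, with value 67/4.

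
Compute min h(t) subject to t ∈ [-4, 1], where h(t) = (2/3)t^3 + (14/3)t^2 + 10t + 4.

Differentiating, h'(t) = 2t^2 + (28/3)t + 10; which vanishes at t = -3 and t = -5/3.
Candidates: h(-4) = -4, h(-3) = -2, h(-5/3) = -226/81, h(1) = 58/3.
Hence the absolute minimum is -4 at t = -4.

-4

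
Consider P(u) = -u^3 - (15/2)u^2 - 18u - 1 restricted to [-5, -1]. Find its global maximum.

The derivative is -3u^2 - 15u - 18, which vanishes at u = -3 and u = -2.
Evaluating at the critical points and endpoints: P(-5) = 53/2; P(-3) = 25/2; P(-2) = 13; P(-1) = 21/2.
Hence the absolute maximum is 53/2 at u = -5.

53/2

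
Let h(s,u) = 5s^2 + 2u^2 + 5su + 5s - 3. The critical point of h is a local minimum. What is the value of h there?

-19/3

∂h/∂s = 10s + 5u + 5 = 0 and ∂h/∂u = 5s + 4u = 0, so (s, u) = (-4/3, 5/3).
The Hessian has h_{ss} = 10, h_{uu} = 4, h_{su} = 5, giving D = 15 > 0 with h_{ss} > 0, so the point is a local minimum.
h(-4/3, 5/3) = -19/3.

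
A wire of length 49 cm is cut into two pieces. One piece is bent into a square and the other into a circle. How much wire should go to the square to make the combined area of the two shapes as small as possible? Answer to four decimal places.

Let x be the length used for the square. Square side x/4; circle radius (49−x)/(2π).
A(x) = (x/4)² + π·((49−x)/(2π))² = x²/16 + (49−x)²/(4π) for 0 ≤ x ≤ 49. A'(x) = x/8 − (49−x)/(2π) = 0 gives x = 4·49/(π+4) ≈ 27.4449.
A'' = 1/8 + 1/(2π) > 0, so this gives the minimum combined area; x ≈ 27.4449 cm to the square.

27.4449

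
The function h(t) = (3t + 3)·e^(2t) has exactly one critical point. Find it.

By the product rule, h'(t) = (6t + 9)·e^(2t). Since e^(2t) > 0, the only critical point is t = -3/2.
h''(-3/2) has the same sign as 6 > 0, so this is a local minimum.
h(-3/2) = (-3/2)·e^(-3) ≈ -0.0747.

-3/2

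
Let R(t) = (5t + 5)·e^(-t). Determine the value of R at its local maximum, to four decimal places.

5.0000

Differentiating with the product rule gives R'(t) = (-5t)·e^(-t). Since e^(-t) > 0, the only critical point is t = 0.
R''(0) has the same sign as -5 < 0, so this is a local maximum.
R(0) = (5)·e^(0) ≈ 5.0000.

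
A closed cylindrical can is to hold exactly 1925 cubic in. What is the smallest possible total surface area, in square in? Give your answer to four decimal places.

With radius r and height h, πr²h = 1925 so h = 1925/(πr²), and S(r) = 2πr² + 2πrh = 2πr² + 2·1925/r.
S'(r) = 4πr − 2·1925/r² = 0 ⇒ r³ = 1925/(2π), so r ≈ 6.7414 and h = 2r ≈ 13.4828.
S''(r) = 4π + 4·1925/r³ > 0, so this is the minimum; S ≈ 856.6466.

856.6466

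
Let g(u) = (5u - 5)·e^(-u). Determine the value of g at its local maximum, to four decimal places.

By the product rule, g'(u) = (-5u + 10)·e^(-u). Since e^(-u) > 0, the only critical point is u = 2.
g''(2) has the same sign as -5 < 0, so this is a local maximum.
g(2) = (5)·e^(-2) ≈ 0.6767.

0.6767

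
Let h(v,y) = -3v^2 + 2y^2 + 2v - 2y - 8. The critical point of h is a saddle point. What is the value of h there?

-49/6

∂h/∂v = -6v + 2 = 0 and ∂h/∂y = 4y - 2 = 0, so (v, y) = (1/3, 1/2).
The Hessian has h_{vv} = -6, h_{yy} = 4, h_{vy} = 0, giving D = -24 < 0, so the point is a saddle point.
h(1/3, 1/2) = -49/6.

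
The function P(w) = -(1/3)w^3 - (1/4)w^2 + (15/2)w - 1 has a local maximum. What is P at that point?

527/48

P'(w) = -w^2 - (1/2)w + 15/2 = 0 at w = -3, 5/2.
P''(w) = -2w - 1/2. P''(-3) = 11/2 > 0 ⇒ local minimum; P''(5/2) = -11/2 < 0 ⇒ local maximum.
So the local maximum value is P(5/2) = 527/48.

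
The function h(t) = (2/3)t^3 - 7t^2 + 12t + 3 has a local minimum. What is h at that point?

-33

Critical points: h'(t) = 2t^2 - 14t + 12 vanishes at t = 1, 6.
h''(t) = 4t - 14. h''(1) = -10 < 0 ⇒ local maximum; h''(6) = 10 > 0 ⇒ local minimum.
The local minimum is h(6) = -33.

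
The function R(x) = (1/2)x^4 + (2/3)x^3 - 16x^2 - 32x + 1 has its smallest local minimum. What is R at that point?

-637/3

Critical points: R'(x) = 2x^3 + 2x^2 - 32x - 32 vanishes at x = -4, -1, 4.
R''(x) = 6x^2 + 4x - 32. R''(-4) = 48 > 0 ⇒ local minimum; R''(-1) = -30 < 0 ⇒ local maximum; R''(4) = 80 > 0 ⇒ local minimum.
So the smallest local minimum value is R(4) = -637/3.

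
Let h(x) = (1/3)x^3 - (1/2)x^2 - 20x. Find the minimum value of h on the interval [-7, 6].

h'(x) = x^2 - x - 20, which vanishes at x = -4 and x = 5.
Candidates: h(-7) = 7/6, h(-4) = 152/3, h(5) = -425/6, h(6) = -66.
So the minimum is h(5) = -425/6.

-425/6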